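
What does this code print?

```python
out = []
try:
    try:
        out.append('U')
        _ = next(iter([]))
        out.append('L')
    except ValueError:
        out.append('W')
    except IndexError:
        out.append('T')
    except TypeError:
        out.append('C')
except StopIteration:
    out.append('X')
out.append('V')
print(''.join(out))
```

Execution trace: 'U' (try body) → 'X' (outer except StopIteration) → 'V' (after the try/except). Output: UXV

Answer: UXV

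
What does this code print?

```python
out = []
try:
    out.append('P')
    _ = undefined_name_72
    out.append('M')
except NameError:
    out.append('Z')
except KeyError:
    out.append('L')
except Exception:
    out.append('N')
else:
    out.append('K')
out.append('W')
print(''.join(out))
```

Execution trace: 'P' (try body) → 'Z' (except NameError) → 'W' (after the try/except). Output: PZW

Answer: PZW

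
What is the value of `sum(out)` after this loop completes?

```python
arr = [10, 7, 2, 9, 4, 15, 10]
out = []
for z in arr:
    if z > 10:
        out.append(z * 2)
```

Sum of doubled values > 10
`out` takes the values: [] → [30]
So `sum(out)` = 30

Answer: 30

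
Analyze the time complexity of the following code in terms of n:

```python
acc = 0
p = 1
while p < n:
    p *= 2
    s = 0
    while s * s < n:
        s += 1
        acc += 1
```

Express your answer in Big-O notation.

Each loop level contributes: log n × √n. Multiplying the contributions gives O(√n log n).

Answer: O(√n log n)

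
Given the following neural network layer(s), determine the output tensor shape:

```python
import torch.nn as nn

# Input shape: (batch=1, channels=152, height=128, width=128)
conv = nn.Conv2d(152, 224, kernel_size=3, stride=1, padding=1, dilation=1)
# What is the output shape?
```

Input: (1, 152, 128, 128) -> Output: (1, 224, 128, 128)

Answer: (1, 224, 128, 128)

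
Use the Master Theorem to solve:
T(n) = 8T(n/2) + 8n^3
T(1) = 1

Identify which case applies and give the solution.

a=8, b=2, f(n)=8n^3. log_2(8) = 3. Since c=3 = 3, Case 2 applies: T(n) = Θ(n^log_b(a) · log n) = O(n^3 log n).

Answer: O(n^3 log n) - Case 2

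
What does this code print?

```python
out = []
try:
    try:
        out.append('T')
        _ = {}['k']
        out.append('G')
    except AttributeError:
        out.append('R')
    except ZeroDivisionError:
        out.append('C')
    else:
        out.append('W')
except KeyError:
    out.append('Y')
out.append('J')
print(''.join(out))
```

Execution trace: 'T' (try body) → 'Y' (outer except KeyError) → 'J' (after the try/except). Output: TYJ

Answer: TYJ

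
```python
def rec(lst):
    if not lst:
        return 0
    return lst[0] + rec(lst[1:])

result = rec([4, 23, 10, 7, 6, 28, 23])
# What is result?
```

4 + 23 + 10 + 7 + 6 + 28 + 23 + 0 = 101

Answer: 101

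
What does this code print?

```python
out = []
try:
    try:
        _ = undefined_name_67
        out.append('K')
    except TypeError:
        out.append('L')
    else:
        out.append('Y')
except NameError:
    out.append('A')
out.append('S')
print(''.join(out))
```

Execution trace: 'A' (outer except NameError) → 'S' (after the try/except). Output: AS

Answer: AS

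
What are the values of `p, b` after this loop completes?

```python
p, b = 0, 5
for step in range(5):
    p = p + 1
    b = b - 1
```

p goes 0→5, b goes 5→0
`p, b` takes the values: (0, 5) → (1, 5) → (1, 4) → (2, 4) → (2, 3) → (3, 3) → (3, 2) → (4, 2) → (4, 1) → (5, 1) → (5, 0)

Answer: 5, 0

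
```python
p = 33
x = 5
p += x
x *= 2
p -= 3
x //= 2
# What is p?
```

Trace:
`p = 33` → p = 33
`x = 5` → x = 5
`p += x` → p = 38
`x *= 2` → x = 10
`p -= 3` → p = 35
`x //= 2` → x = 5
So p = 35

Answer: 35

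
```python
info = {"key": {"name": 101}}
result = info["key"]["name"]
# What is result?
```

Trace:
`info = {"key": {"name": 101}}` → info = {'key': {'name': 101}}
`result = info["key"]["name"]` → result = 101
So result = 101

Answer: 101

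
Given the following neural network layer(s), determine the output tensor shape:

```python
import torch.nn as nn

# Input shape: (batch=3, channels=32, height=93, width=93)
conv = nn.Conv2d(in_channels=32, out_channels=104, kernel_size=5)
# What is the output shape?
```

Input: (3, 32, 93, 93) -> Output: (3, 104, 89, 89)

Answer: (3, 104, 89, 89)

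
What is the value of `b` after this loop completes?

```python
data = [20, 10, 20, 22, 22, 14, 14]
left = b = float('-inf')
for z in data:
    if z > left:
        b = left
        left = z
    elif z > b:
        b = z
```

Second largest (with repeats) in [20, 10, 20, 22, 22, 14, 14]
`b` takes the values: -inf → 10 → 20 → 22

Answer: 22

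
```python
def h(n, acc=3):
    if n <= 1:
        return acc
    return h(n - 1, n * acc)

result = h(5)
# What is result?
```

Accumulator trace (n, acc): (5, 3) -> (4, 15) -> (3, 60) -> (2, 180) -> (1, 360) -> return 360

Answer: 360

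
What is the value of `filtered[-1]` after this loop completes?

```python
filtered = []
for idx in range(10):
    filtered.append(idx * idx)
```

Last element of squares 0 to 9
`filtered` takes the values: [] → [0] → [0, 1] → [0, 1, 4] → [0, 1, 4, 9] → [0, 1, 4, 9, 16] → [0, 1, 4, 9, 16, 25] → [0, 1, 4, 9, 16, 25, 36] → [0, 1, 4, 9, 16, 25, 36, 49] → [0, 1, 4, 9, 16, 25, 36, 49, 64] → [0, 1, 4, 9, 16, 25, 36, 49, 64, 81]
So `filtered[-1]` = 81

Answer: 81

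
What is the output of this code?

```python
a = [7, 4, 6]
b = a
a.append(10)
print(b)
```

Key concept: basic list aliasing.
Step by step:
`a = [7, 4, 6]` → a = [7, 4, 6]
`b = a` → b = [7, 4, 6] (same object as a)
`a.append(10)` → a = [7, 4, 6, 10] (same object as b); b = [7, 4, 6, 10] (same object as a)
`print(b)` → prints [7, 4, 6, 10]

Answer: [7, 4, 6, 10]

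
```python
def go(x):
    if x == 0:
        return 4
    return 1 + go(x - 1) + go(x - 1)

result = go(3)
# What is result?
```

go(x) = 1 + 2·go(x-1), go(0)=4. Closed form: (4+1)·2^3 - 1 = 39.

Answer: 39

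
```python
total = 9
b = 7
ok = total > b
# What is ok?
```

Trace:
`total = 9` → total = 9
`b = 7` → b = 7
`ok = total > b` → ok = True
So ok = True

Answer: True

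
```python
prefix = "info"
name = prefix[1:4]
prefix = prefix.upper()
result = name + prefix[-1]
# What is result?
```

Trace:
`prefix = "info"` → prefix = 'info'
`name = prefix[1:4]` → name = 'nfo'
`prefix = prefix.upper()` → prefix = 'INFO'
`result = name + prefix[-1]` → result = 'nfoO'
So result = 'nfoO'

Answer: 'nfoO'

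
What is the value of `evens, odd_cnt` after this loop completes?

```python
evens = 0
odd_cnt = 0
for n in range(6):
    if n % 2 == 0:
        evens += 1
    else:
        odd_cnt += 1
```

Count evens and odds in range(6)
`evens, odd_cnt` takes the values: (0, 0) → (1, 0) → (1, 1) → (2, 1) → (2, 2) → (3, 2) → (3, 3)

Answer: 3, 3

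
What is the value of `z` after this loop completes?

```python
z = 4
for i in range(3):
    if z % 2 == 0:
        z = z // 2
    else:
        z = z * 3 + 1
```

Collatz-style transformation from 4
`z` takes the values: 4 → 2 → 1 → 4

Answer: 4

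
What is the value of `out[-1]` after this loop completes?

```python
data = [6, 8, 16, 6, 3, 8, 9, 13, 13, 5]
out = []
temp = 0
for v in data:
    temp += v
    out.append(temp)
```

Cumulative sum ends at 87
`out` takes the values: [] → [6] → [6, 14] → [6, 14, 30] → [6, 14, 30, 36] → [6, 14, 30, 36, 39] → [6, 14, 30, 36, 39, 47] → [6, 14, 30, 36, 39, 47, 56] → [6, 14, 30, 36, 39, 47, 56, 69] → [6, 14, 30, 36, 39, 47, 56, 69, 82] → [6, 14, 30, 36, 39, 47, 56, 69, 82, 87]
So `out[-1]` = 87

Answer: 87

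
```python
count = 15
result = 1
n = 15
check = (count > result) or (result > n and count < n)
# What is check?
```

Trace:
`count = 15` → count = 15
`result = 1` → result = 1
`n = 15` → n = 15
`check = (count > result) or (result > n and count < n)` → check = True
So check = True

Answer: True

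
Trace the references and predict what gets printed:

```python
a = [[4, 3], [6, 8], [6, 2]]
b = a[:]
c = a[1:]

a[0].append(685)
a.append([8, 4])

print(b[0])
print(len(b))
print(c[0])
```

Key concept: slice with nested mutation.
Step by step:
`a = [[4, 3], [6, 8], [6, 2]]` → a = [[4, 3], [6, 8], [6, 2]]
`b = a[:]` → b = [[4, 3], [6, 8], [6, 2]]
`c = a[1:]` → c = [[6, 8], [6, 2]]
`a[0].append(685)` → a = [[4, 3, 685], [6, 8], [6, 2]]; b = [[4, 3, 685], [6, 8], [6, 2]]
`a.append([8, 4])` → a = [[4, 3, 685], [6, 8], [6, 2], [8, 4]]
`print(b[0])` → prints [4, 3, 685]
`print(len(b))` → prints 3
`print(c[0])` → prints [6, 8]

Answer:
[4, 3, 685]
3
[6, 8]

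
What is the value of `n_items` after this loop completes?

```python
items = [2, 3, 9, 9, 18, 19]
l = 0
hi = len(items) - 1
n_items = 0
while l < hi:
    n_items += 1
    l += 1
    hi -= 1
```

Iterations until pointers meet (list length 6)
`n_items` takes the values: 0 → 1 → 2 → 3

Answer: 3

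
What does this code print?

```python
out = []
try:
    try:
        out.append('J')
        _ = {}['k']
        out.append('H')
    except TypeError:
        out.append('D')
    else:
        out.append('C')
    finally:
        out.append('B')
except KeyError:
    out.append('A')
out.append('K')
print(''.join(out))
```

Execution trace: 'J' (try body) → 'B' (finally) → 'A' (outer except KeyError) → 'K' (after the try/except). Output: JBAK

Answer: JBAK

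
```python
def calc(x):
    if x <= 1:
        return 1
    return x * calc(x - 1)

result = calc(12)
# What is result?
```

calc(12) = 12 * 11 * 10 * 9 * 8 * 7 * 6 * 5 * 4 * 3 * 2 * 1 = 479001600

Answer: 479001600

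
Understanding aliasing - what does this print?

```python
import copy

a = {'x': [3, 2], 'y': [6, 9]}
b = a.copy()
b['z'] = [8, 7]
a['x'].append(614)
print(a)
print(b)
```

Key concept: shallow copy of dict with mutable values.
Step by step:
`a = {'x': [3, 2], 'y': [6, 9]}` → a = {'x': [3, 2], 'y': [6, 9]}
`b = a.copy()` → b = {'x': [3, 2], 'y': [6, 9]}
`b['z'] = [8, 7]` → b = {'x': [3, 2], 'y': [6, 9], 'z': [8, 7]}
`a['x'].append(614)` → a = {'x': [3, 2, 614], 'y': [6, 9]}; b = {'x': [3, 2, 614], 'y': [6, 9], 'z': [8, 7]}
`print(a)` → prints {'x': [3, 2, 614], 'y': [6, 9]}
`print(b)` → prints {'x': [3, 2, 614], 'y': [6, 9], 'z': [8, 7]}

Answer:
{'x': [3, 2, 614], 'y': [6, 9]}
{'x': [3, 2, 614], 'y': [6, 9], 'z': [8, 7]}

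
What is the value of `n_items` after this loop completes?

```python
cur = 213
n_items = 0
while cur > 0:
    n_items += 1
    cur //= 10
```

Count digits by repeated division by 10
`n_items` takes the values: 0 → 1 → 2 → 3

Answer: 3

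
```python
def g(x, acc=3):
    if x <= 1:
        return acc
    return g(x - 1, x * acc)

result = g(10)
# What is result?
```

Accumulator trace (n, acc): (10, 3) -> (9, 30) -> (8, 270) -> (7, 2160) -> (6, 15120) -> (5, 90720) -> (4, 453600) -> (3, 1814400) -> (2, 5443200) -> (1, 10886400) -> return 10886400

Answer: 10886400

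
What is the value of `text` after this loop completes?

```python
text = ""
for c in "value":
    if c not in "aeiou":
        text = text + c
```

Remove vowels from 'value'
`text` takes the values: "" → "v" → "vl"

Answer: "vl"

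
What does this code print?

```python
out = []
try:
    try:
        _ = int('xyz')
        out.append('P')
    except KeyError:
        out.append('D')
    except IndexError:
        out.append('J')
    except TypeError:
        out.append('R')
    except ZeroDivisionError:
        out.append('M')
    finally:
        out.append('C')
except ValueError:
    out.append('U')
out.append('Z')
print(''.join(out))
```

Execution trace: 'C' (finally) → 'U' (outer except ValueError) → 'Z' (after the try/except). Output: CUZ

Answer: CUZ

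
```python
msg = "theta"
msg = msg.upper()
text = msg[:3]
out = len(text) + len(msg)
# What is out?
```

Trace:
`msg = "theta"` → msg = 'theta'
`msg = msg.upper()` → msg = 'THETA'
`text = msg[:3]` → text = 'THE'
`out = len(text) + len(msg)` → out = 8
So out = 8

Answer: 8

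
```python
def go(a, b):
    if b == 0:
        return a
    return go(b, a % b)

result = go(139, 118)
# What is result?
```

go(139, 118) -> go(118, 21) -> go(21, 13) -> go(13, 8) -> go(8, 5) -> go(5, 3) -> go(3, 2) -> go(2, 1) -> go(1, 0) -> 1

Answer: 1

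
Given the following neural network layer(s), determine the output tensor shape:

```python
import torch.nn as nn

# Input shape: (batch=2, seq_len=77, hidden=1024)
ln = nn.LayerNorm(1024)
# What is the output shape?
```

Input: (2, 77, 1024) -> Output: (2, 77, 1024)

Answer: (2, 77, 1024)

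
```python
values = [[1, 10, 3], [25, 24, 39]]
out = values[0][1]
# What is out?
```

Trace:
`values = [[1, 10, 3], [25, 24, 39]]` → values = [[1, 10, 3], [25, 24, 39]]
`out = values[0][1]` → out = 10
So out = 10

Answer: 10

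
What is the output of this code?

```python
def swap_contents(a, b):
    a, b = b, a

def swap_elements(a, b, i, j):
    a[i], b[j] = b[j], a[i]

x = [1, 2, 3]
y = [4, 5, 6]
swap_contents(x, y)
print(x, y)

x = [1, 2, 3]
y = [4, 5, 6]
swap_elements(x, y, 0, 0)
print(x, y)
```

Key concept: parameter rebinding vs mutation.
Step by step:
`x = [1, 2, 3]` → x = [1, 2, 3]
`y = [4, 5, 6]` → y = [4, 5, 6]
`swap_contents(x, y)` → no visible change to tracked variables
`print(x, y)` → prints [1, 2, 3] [4, 5, 6]
`x = [1, 2, 3]` → x = [1, 2, 3]
`y = [4, 5, 6]` → y = [4, 5, 6]
`swap_elements(x, y, 0, 0)` → x = [4, 2, 3]; y = [1, 5, 6]
`print(x, y)` → prints [4, 2, 3] [1, 5, 6]

Answer:
[1, 2, 3] [4, 5, 6]
[4, 2, 3] [1, 5, 6]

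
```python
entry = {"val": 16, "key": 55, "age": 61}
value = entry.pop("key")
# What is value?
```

Trace:
`entry = {"val": 16, "key": 55, "age": 61}` → entry = {'val': 16, 'key': 55, 'age': 61}
`value = entry.pop("key")` → entry = {'val': 16, 'age': 61}; value = 55
So value = 55

Answer: 55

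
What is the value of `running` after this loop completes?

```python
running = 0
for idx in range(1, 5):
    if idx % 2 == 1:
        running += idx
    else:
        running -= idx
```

Add odd, subtract even
`running` takes the values: 0 → 1 → -1 → 2 → -2

Answer: -2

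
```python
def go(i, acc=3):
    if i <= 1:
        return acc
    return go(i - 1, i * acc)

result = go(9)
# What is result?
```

Accumulator trace (n, acc): (9, 3) -> (8, 27) -> (7, 216) -> (6, 1512) -> (5, 9072) -> (4, 45360) -> (3, 181440) -> (2, 544320) -> (1, 1088640) -> return 1088640

Answer: 1088640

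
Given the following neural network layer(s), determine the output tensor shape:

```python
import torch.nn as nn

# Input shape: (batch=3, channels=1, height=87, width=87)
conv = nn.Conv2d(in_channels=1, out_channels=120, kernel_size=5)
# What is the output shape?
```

Input: (3, 1, 87, 87) -> Output: (3, 120, 83, 83)

Answer: (3, 120, 83, 83)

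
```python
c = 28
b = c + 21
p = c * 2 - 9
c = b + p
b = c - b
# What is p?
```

Trace:
`c = 28` → c = 28
`b = c + 21` → b = 49
`p = c * 2 - 9` → p = 47
`c = b + p` → c = 96
`b = c - b` → b = 47
So p = 47

Answer: 47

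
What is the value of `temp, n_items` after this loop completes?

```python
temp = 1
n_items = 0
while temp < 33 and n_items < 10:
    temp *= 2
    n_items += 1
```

Double until >= 33 or 10 iterations
`temp, n_items` takes the values: (1, 0) → (2, 0) → (2, 1) → (4, 1) → (4, 2) → (8, 2) → (8, 3) → (16, 3) → (16, 4) → (32, 4) → (32, 5) → (64, 5) → (64, 6)

Answer: 64, 6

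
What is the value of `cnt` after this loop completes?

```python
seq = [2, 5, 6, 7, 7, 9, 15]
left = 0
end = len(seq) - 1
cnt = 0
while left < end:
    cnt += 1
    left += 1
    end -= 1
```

Iterations until pointers meet (list length 7)
`cnt` takes the values: 0 → 1 → 2 → 3

Answer: 3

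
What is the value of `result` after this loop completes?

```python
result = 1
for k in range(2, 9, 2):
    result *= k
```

Product of even numbers 2 to 8
`result` takes the values: 1 → 2 → 8 → 48 → 384

Answer: 384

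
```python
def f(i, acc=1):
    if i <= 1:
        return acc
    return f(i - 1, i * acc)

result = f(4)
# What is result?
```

Accumulator trace (n, acc): (4, 1) -> (3, 4) -> (2, 12) -> (1, 24) -> return 24

Answer: 24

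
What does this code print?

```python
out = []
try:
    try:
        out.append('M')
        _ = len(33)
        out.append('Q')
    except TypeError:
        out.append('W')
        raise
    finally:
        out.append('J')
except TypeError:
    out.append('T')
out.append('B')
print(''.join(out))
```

Execution trace: 'M' (inner try body) → 'W' (inner except TypeError) → 'J' (inner finally) → 'T' (outer except TypeError) → 'B' (after the try/except). Output: MWJTB

Answer: MWJTB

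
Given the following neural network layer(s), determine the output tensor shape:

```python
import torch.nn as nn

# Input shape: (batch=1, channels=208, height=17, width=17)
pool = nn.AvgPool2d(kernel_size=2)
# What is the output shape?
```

Input: (1, 208, 17, 17) -> Output: (1, 208, 8, 8)

Answer: (1, 208, 8, 8)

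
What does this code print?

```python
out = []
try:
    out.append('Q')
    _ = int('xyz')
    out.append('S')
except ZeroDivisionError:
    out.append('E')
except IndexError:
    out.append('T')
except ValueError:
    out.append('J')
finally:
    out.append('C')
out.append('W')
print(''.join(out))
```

Execution trace: 'Q' (try body) → 'J' (except ValueError) → 'C' (finally) → 'W' (after the try/except). Output: QJCW

Answer: QJCW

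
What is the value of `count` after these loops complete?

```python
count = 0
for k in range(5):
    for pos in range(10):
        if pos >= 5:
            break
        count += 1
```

Inner breaks at 5, outer runs 5 times
`count` takes the values: 0 → 1 → 2 → 3 → 4 → 5 → 6 → 7 → 8 → 9 → 10 → 11 → 12 → 13 → 14 → 15 → 16 → 17 → 18 → 19 → 20 → 21 → 22 → 23 → 24 → 25

Answer: 25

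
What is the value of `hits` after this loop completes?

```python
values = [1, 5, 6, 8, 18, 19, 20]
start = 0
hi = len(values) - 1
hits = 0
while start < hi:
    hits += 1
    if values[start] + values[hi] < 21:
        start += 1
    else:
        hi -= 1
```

Steps to find pair summing to 21
`hits` takes the values: 0 → 1 → 2 → 3 → 4 → 5 → 6

Answer: 6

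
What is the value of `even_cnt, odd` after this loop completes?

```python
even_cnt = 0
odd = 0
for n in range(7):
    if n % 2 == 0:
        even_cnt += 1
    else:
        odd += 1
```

Count evens and odds in range(7)
`even_cnt, odd` takes the values: (0, 0) → (1, 0) → (1, 1) → (2, 1) → (2, 2) → (3, 2) → (3, 3) → (4, 3)

Answer: 4, 3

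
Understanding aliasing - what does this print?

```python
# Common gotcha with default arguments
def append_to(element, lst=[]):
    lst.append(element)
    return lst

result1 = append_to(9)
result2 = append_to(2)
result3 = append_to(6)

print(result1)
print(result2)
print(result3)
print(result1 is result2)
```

Key concept: mutable default argument gotcha.
Step by step:
`result1 = append_to(9)` → result1 = [9]
`result2 = append_to(2)` → result1 = [9, 2] (same object as result2); result2 = [9, 2] (same object as result1)
`result3 = append_to(6)` → result1 = [9, 2, 6] (same object as result2, result3); result2 = [9, 2, 6] (same object as result1, result3); result3 = [9, 2, 6] (same object as result1, result2)
`print(result1)` → prints [9, 2, 6]
`print(result2)` → prints [9, 2, 6]
`print(result3)` → prints [9, 2, 6]
`print(result1 is result2)` → prints True

Answer:
[9, 2, 6]
[9, 2, 6]
[9, 2, 6]
True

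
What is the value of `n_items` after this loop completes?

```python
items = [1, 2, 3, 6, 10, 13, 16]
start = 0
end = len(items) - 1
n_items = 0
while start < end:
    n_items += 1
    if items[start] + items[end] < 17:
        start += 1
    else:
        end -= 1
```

Steps to find pair summing to 17
`n_items` takes the values: 0 → 1 → 2 → 3 → 4 → 5 → 6

Answer: 6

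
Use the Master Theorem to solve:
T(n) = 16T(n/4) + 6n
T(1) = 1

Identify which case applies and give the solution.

a=16, b=4, f(n)=6n. log_4(16) = 2. Since c=1 < 2, Case 1 applies: T(n) = Θ(n^log_b(a)) = O(n^2).

Answer: O(n^2) - Case 1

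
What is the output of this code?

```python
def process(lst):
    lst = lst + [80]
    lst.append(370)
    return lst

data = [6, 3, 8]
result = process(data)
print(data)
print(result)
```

Key concept: rebinding parameter vs mutation.
Step by step:
`data = [6, 3, 8]` → data = [6, 3, 8]
`result = process(data)` → result = [6, 3, 8, 80, 370]
`print(data)` → prints [6, 3, 8]
`print(result)` → prints [6, 3, 8, 80, 370]

Answer:
[6, 3, 8]
[6, 3, 8, 80, 370]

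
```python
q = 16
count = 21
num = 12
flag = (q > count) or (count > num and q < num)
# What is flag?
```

Trace:
`q = 16` → q = 16
`count = 21` → count = 21
`num = 12` → num = 12
`flag = (q > count) or (count > num and q < num)` → flag = False
So flag = False

Answer: False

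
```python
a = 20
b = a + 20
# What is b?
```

Trace:
`a = 20` → a = 20
`b = a + 20` → b = 40
So b = 40

Answer: 40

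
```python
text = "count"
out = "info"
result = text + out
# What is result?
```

Trace:
`text = "count"` → text = 'count'
`out = "info"` → out = 'info'
`result = text + out` → result = 'countinfo'
So result = 'countinfo'

Answer: 'countinfo'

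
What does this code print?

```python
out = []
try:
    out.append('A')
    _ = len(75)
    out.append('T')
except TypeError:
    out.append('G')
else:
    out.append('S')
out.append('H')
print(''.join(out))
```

Execution trace: 'A' (try body) → 'G' (except TypeError) → 'H' (after the try/except). Output: AGH

Answer: AGH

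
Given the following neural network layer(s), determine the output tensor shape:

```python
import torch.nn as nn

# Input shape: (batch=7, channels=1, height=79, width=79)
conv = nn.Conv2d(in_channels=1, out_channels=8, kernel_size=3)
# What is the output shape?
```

Input: (7, 1, 79, 79) -> Output: (7, 8, 77, 77)

Answer: (7, 8, 77, 77)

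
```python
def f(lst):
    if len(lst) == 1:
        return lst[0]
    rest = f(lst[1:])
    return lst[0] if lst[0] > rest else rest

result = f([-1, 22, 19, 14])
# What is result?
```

Recursive max over [-1, 22, 19, 14] = 22

Answer: 22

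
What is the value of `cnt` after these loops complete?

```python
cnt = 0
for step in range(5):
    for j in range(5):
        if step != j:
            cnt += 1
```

5² - 5 (exclude diagonal)
`cnt` takes the values: 0 → 1 → 2 → 3 → 4 → 5 → 6 → 7 → 8 → 9 → 10 → 11 → 12 → 13 → 14 → 15 → 16 → 17 → 18 → 19 → 20

Answer: 20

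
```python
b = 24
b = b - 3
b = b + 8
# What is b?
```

Trace:
`b = 24` → b = 24
`b = b - 3` → b = 21
`b = b + 8` → b = 29
So b = 29

Answer: 29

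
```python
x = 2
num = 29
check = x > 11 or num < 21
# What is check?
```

Trace:
`x = 2` → x = 2
`num = 29` → num = 29
`check = x > 11 or num < 21` → check = False
So check = False

Answer: False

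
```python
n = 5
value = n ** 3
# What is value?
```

Trace:
`n = 5` → n = 5
`value = n ** 3` → value = 125
So value = 125

Answer: 125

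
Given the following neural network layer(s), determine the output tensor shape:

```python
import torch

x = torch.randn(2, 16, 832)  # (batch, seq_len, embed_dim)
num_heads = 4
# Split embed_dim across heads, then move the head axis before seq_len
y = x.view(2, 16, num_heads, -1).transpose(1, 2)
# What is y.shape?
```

Input: (2, 16, 832) -> head_dim = 832 // 4 = 208; after view: (2, 16, 4, 208) -> after transpose(1, 2): (2, 4, 16, 208) -> Output: (2, 4, 16, 208)

Answer: (2, 4, 16, 208)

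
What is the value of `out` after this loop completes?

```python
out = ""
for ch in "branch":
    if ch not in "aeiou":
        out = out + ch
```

Remove vowels from 'branch'
`out` takes the values: "" → "b" → "br" → "brn" → "brnc" → "brnch"

Answer: "brnch"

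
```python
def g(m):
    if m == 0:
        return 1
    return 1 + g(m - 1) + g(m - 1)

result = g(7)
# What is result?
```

g(m) = 1 + 2·g(m-1), g(0)=1. Closed form: (1+1)·2^7 - 1 = 255.

Answer: 255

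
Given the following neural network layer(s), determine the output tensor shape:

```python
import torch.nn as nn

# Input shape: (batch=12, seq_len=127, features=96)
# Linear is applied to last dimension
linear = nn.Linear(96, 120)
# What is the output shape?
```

Input: (12, 127, 96) -> Output: (12, 127, 120)

Answer: (12, 127, 120)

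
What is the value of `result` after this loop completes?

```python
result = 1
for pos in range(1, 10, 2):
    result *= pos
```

Product of 1, 3, 5, ... up to 9
`result` takes the values: 1 → 3 → 15 → 105 → 945

Answer: 945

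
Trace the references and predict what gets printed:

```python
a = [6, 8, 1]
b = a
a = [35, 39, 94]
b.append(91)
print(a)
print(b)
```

Key concept: rebinding vs mutation: a is rebound to a new list, b still points at the original.
Step by step:
`a = [6, 8, 1]` → a = [6, 8, 1]
`b = a` → b = [6, 8, 1] (same object as a)
`a = [35, 39, 94]` → a = [35, 39, 94]
`b.append(91)` → b = [6, 8, 1, 91]
`print(a)` → prints [35, 39, 94]
`print(b)` → prints [6, 8, 1, 91]

Answer:
[35, 39, 94]
[6, 8, 1, 91]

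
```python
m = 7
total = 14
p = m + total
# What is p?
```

Trace:
`m = 7` → m = 7
`total = 14` → total = 14
`p = m + total` → p = 21
So p = 21

Answer: 21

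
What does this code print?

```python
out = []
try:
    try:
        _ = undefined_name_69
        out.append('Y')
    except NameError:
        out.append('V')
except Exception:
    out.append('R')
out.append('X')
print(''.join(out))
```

Execution trace: 'V' (inner except NameError) → 'X' (after the try/except). Output: VX

Answer: VX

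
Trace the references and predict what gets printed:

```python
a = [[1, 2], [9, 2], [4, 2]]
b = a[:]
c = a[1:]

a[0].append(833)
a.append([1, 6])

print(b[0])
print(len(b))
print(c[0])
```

Key concept: slice with nested mutation.
Step by step:
`a = [[1, 2], [9, 2], [4, 2]]` → a = [[1, 2], [9, 2], [4, 2]]
`b = a[:]` → b = [[1, 2], [9, 2], [4, 2]]
`c = a[1:]` → c = [[9, 2], [4, 2]]
`a[0].append(833)` → a = [[1, 2, 833], [9, 2], [4, 2]]; b = [[1, 2, 833], [9, 2], [4, 2]]
`a.append([1, 6])` → a = [[1, 2, 833], [9, 2], [4, 2], [1, 6]]
`print(b[0])` → prints [1, 2, 833]
`print(len(b))` → prints 3
`print(c[0])` → prints [9, 2]

Answer:
[1, 2, 833]
3
[9, 2]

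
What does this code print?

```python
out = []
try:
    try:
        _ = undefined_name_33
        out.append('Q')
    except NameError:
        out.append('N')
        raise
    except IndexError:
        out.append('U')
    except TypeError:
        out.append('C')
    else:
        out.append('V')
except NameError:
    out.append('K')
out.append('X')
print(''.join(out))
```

Execution trace: 'N' (inner except NameError) → 'K' (outer except NameError) → 'X' (after the try/except). Output: NKX

Answer: NKX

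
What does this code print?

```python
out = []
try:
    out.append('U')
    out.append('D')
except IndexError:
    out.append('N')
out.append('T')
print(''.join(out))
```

Execution trace: 'U' (try body) → 'D' (try body, no exception) → 'T' (after the try/except). Output: UDT

Answer: UDT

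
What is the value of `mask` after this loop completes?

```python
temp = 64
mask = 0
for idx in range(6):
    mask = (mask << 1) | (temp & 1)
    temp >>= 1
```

Reverse lowest 6 bits of 64
`mask` takes the values: 0

Answer: 0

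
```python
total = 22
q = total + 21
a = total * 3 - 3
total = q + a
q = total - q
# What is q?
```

Trace:
`total = 22` → total = 22
`q = total + 21` → q = 43
`a = total * 3 - 3` → a = 63
`total = q + a` → total = 106
`q = total - q` → q = 63
So q = 63

Answer: 63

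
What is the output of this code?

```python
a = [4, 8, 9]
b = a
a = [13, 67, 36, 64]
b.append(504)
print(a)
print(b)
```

Key concept: rebinding vs mutation: a is rebound to a new list, b still points at the original.
Step by step:
`a = [4, 8, 9]` → a = [4, 8, 9]
`b = a` → b = [4, 8, 9] (same object as a)
`a = [13, 67, 36, 64]` → a = [13, 67, 36, 64]
`b.append(504)` → b = [4, 8, 9, 504]
`print(a)` → prints [13, 67, 36, 64]
`print(b)` → prints [4, 8, 9, 504]

Answer:
[13, 67, 36, 64]
[4, 8, 9, 504]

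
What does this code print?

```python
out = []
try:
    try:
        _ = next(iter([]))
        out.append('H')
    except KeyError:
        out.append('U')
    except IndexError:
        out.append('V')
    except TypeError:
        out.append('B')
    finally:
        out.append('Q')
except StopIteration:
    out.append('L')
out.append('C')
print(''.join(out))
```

Execution trace: 'Q' (finally) → 'L' (outer except StopIteration) → 'C' (after the try/except). Output: QLC

Answer: QLC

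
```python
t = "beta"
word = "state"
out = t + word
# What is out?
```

Trace:
`t = "beta"` → t = 'beta'
`word = "state"` → word = 'state'
`out = t + word` → out = 'betastate'
So out = 'betastate'

Answer: 'betastate'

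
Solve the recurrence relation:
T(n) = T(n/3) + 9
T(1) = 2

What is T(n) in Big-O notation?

Each step divides n by 3 and adds 9. After log_3(n) steps we reach T(1)=2. So T(n) = 9·log_3(n) + 2 = O(log n).

Answer: O(log n)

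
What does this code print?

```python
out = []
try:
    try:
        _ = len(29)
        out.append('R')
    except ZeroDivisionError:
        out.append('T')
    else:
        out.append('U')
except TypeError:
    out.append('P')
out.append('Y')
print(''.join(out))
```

Execution trace: 'P' (outer except TypeError) → 'Y' (after the try/except). Output: PY

Answer: PY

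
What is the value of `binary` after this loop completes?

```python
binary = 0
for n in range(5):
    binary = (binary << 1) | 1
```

Build 5 consecutive 1-bits: 0b11111
`binary` takes the values: 0 → 1 → 3 → 7 → 15 → 31

Answer: 31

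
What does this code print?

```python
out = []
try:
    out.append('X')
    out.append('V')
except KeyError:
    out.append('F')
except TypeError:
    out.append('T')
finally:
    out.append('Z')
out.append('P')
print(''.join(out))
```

Execution trace: 'X' (try body) → 'V' (try body, no exception) → 'Z' (finally) → 'P' (after the try/except). Output: XVZP

Answer: XVZP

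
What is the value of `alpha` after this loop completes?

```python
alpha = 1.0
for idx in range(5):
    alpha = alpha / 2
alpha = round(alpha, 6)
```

Halving LR 5 times: 1 / 2^5
`alpha` takes the values: 1.0 → 0.5 → 0.25 → 0.125 → 0.0625 → 0.03125

Answer: 0.03125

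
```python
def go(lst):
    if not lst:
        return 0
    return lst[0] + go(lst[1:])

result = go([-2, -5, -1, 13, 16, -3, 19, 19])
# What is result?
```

(-2) + (-5) + (-1) + 13 + 16 + (-3) + 19 + 19 + 0 = 56

Answer: 56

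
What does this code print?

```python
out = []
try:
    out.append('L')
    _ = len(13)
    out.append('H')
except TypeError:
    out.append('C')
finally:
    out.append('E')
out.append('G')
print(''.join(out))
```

Execution trace: 'L' (try body) → 'C' (except TypeError) → 'E' (finally) → 'G' (after the try/except). Output: LCEG

Answer: LCEG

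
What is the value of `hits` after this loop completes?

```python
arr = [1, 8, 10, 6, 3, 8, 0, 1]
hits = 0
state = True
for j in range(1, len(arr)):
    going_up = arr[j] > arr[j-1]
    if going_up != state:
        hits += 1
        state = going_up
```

Count direction changes in [1, 8, 10, 6, 3, 8, 0, 1]
`hits` takes the values: 0 → 1 → 2 → 3 → 4

Answer: 4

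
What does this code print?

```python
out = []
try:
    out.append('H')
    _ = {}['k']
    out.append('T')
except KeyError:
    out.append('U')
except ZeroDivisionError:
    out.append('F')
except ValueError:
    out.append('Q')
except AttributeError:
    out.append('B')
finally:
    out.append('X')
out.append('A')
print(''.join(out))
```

Execution trace: 'H' (try body) → 'U' (except KeyError) → 'X' (finally) → 'A' (after the try/except). Output: HUXA

Answer: HUXA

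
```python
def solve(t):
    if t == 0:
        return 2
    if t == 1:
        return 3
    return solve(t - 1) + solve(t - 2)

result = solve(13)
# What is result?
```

Build up from base cases: solve(0)=2, solve(1)=3, solve(2)=5, solve(3)=8, solve(4)=13, solve(5)=21, solve(6)=34, ..., solve(13)=987

Answer: 987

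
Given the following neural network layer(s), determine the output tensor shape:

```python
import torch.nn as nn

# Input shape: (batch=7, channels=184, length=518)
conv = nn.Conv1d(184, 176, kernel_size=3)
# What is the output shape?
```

Input: (7, 184, 518) -> Output: (7, 176, 516)

Answer: (7, 176, 516)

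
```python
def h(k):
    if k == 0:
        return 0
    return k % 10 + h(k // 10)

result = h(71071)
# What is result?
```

Sum of digits of 71071: 1 + 7 + 0 + 1 + 7 = 16

Answer: 16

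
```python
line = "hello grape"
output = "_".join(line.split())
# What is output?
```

Trace:
`line = "hello grape"` → line = 'hello grape'
`output = "_".join(line.split())` → output = 'hello_grape'
So output = 'hello_grape'

Answer: 'hello_grape'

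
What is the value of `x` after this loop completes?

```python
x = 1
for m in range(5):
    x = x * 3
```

Multiply by 3, 5 times: 1 * 3^5 = 243
`x` takes the values: 1 → 3 → 9 → 27 → 81 → 243

Answer: 243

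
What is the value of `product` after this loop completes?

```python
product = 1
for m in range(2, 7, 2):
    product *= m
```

Product of even numbers 2 to 6
`product` takes the values: 1 → 2 → 8 → 48

Answer: 48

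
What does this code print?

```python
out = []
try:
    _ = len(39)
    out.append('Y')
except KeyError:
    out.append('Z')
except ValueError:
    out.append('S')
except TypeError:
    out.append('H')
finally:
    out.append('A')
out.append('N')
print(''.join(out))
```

Execution trace: 'H' (except TypeError) → 'A' (finally) → 'N' (after the try/except). Output: HAN

Answer: HAN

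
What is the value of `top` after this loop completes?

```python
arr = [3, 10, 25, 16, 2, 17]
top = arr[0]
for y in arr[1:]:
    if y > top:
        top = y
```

Maximum of [3, 10, 25, 16, 2, 17]
`top` takes the values: 3 → 10 → 25

Answer: 25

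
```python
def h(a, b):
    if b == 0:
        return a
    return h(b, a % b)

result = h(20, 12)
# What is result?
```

h(20, 12) -> h(12, 8) -> h(8, 4) -> h(4, 0) -> 4

Answer: 4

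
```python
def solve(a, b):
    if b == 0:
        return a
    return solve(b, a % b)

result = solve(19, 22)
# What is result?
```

solve(19, 22) -> solve(22, 19) -> solve(19, 3) -> solve(3, 1) -> solve(1, 0) -> 1

Answer: 1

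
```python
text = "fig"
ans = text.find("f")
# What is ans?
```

Trace:
`text = "fig"` → text = 'fig'
`ans = text.find("f")` → ans = 0
So ans = 0

Answer: 0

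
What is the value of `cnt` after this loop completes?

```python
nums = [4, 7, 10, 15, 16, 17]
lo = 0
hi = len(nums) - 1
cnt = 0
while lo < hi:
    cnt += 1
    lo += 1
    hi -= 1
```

Iterations until pointers meet (list length 6)
`cnt` takes the values: 0 → 1 → 2 → 3

Answer: 3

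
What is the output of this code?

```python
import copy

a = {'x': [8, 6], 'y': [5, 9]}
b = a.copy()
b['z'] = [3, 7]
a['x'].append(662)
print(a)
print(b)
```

Key concept: shallow copy of dict with mutable values.
Step by step:
`a = {'x': [8, 6], 'y': [5, 9]}` → a = {'x': [8, 6], 'y': [5, 9]}
`b = a.copy()` → b = {'x': [8, 6], 'y': [5, 9]}
`b['z'] = [3, 7]` → b = {'x': [8, 6], 'y': [5, 9], 'z': [3, 7]}
`a['x'].append(662)` → a = {'x': [8, 6, 662], 'y': [5, 9]}; b = {'x': [8, 6, 662], 'y': [5, 9], 'z': [3, 7]}
`print(a)` → prints {'x': [8, 6, 662], 'y': [5, 9]}
`print(b)` → prints {'x': [8, 6, 662], 'y': [5, 9], 'z': [3, 7]}

Answer:
{'x': [8, 6, 662], 'y': [5, 9]}
{'x': [8, 6, 662], 'y': [5, 9], 'z': [3, 7]}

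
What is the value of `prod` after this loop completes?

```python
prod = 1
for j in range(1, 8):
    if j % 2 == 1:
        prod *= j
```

Product of odd numbers 1 to 7
`prod` takes the values: 1 → 3 → 15 → 105

Answer: 105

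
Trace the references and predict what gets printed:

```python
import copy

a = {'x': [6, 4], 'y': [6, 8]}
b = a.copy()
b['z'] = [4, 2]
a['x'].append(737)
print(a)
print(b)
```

Key concept: shallow copy of dict with mutable values.
Step by step:
`a = {'x': [6, 4], 'y': [6, 8]}` → a = {'x': [6, 4], 'y': [6, 8]}
`b = a.copy()` → b = {'x': [6, 4], 'y': [6, 8]}
`b['z'] = [4, 2]` → b = {'x': [6, 4], 'y': [6, 8], 'z': [4, 2]}
`a['x'].append(737)` → a = {'x': [6, 4, 737], 'y': [6, 8]}; b = {'x': [6, 4, 737], 'y': [6, 8], 'z': [4, 2]}
`print(a)` → prints {'x': [6, 4, 737], 'y': [6, 8]}
`print(b)` → prints {'x': [6, 4, 737], 'y': [6, 8], 'z': [4, 2]}

Answer:
{'x': [6, 4, 737], 'y': [6, 8]}
{'x': [6, 4, 737], 'y': [6, 8], 'z': [4, 2]}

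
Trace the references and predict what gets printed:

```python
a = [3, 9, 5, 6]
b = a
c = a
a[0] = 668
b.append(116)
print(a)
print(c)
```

Key concept: multiple aliases.
Step by step:
`a = [3, 9, 5, 6]` → a = [3, 9, 5, 6]
`b = a` → b = [3, 9, 5, 6] (same object as a)
`c = a` → c = [3, 9, 5, 6] (same object as a, b)
`a[0] = 668` → a = [668, 9, 5, 6] (same object as b, c); b = [668, 9, 5, 6] (same object as a, c); c = [668, 9, 5, 6] (same object as a, b)
`b.append(116)` → a = [668, 9, 5, 6, 116] (same object as b, c); b = [668, 9, 5, 6, 116] (same object as a, c); c = [668, 9, 5, 6, 116] (same object as a, b)
`print(a)` → prints [668, 9, 5, 6, 116]
`print(c)` → prints [668, 9, 5, 6, 116]

Answer:
[668, 9, 5, 6, 116]
[668, 9, 5, 6, 116]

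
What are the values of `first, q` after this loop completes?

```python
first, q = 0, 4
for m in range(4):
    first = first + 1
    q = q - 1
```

first goes 0→4, q goes 4→0
`first, q` takes the values: (0, 4) → (1, 4) → (1, 3) → (2, 3) → (2, 2) → (3, 2) → (3, 1) → (4, 1) → (4, 0)

Answer: 4, 0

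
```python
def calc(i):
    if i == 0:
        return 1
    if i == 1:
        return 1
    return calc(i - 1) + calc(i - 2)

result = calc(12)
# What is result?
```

Build up from base cases: calc(0)=1, calc(1)=1, calc(2)=2, calc(3)=3, calc(4)=5, calc(5)=8, calc(6)=13, ..., calc(12)=233

Answer: 233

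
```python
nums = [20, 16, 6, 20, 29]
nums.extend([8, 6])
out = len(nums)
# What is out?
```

Trace:
`nums = [20, 16, 6, 20, 29]` → nums = [20, 16, 6, 20, 29]
`nums.extend([8, 6])` → nums = [20, 16, 6, 20, 29, 8, 6]
`out = len(nums)` → out = 7
So out = 7

Answer: 7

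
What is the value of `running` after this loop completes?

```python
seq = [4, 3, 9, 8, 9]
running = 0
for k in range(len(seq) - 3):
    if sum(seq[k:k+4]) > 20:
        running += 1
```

Count windows with sum > 20
`running` takes the values: 0 → 1 → 2

Answer: 2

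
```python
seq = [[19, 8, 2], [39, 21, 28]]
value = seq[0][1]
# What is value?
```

Trace:
`seq = [[19, 8, 2], [39, 21, 28]]` → seq = [[19, 8, 2], [39, 21, 28]]
`value = seq[0][1]` → value = 8
So value = 8

Answer: 8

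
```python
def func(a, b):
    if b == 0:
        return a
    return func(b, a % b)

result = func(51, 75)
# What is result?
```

func(51, 75) -> func(75, 51) -> func(51, 24) -> func(24, 3) -> func(3, 0) -> 3

Answer: 3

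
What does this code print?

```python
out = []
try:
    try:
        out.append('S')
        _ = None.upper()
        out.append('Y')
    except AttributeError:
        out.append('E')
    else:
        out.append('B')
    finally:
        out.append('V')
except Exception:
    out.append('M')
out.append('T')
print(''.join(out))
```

Execution trace: 'S' (inner try body) → 'E' (inner except AttributeError) → 'V' (inner finally) → 'T' (after the try/except). Output: SEVT

Answer: SEVT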